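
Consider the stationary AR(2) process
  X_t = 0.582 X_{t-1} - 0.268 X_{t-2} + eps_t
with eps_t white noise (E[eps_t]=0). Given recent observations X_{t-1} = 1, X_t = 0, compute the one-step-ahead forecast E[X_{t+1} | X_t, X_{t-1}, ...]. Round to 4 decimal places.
E[X_{t+1} \mid \mathcal F_t] = -0.2680

For an AR(p) model X_t = c + sum_i phi_i X_{t-i} + eps_t, the
one-step-ahead conditional mean is
  E[X_{t+1} | X_t, ...] = c + sum_i phi_i X_{t+1-i}.
Substitute known values:
  E[X_{t+1} | ...] = (0.582) * (0) + (-0.268) * (1)
                   = -0.2680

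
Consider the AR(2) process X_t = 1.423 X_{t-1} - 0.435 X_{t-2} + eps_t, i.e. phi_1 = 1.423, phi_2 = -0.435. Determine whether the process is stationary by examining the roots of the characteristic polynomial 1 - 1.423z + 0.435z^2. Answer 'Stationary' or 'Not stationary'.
\text{Stationary}

The AR(p) characteristic polynomial is P(z) = 1 - 1.423z + 0.435z^2.
Stationarity requires all roots to lie outside the unit circle, i.e. |z| > 1 for every root.
Set 1 + (-1.423) z + (0.435) z^2 = 0, i.e. a z^2 + b z + c = 0 with a = 0.435, b = -1.423, c = 1.
Discriminant D = b^2 - 4ac = (-1.423)^2 - 4*(0.435)*1 = 2.024929 - (1.74) = 0.284929.
D >= 0, so the roots are real: z = (-b +/- sqrt(D)) / (2a) = (1.423 +/- 0.533787) / (0.87).
  z_1 = (1.423 + 0.533787) / (0.87) = 2.2492,   |z_1| = 2.2492.
  z_2 = (1.423 - 0.533787) / (0.87) = 1.0221,   |z_2| = 1.0221.
Moduli of all roots: 2.2492, 1.0221.
All moduli strictly greater than 1? Yes.
Verdict: Stationary.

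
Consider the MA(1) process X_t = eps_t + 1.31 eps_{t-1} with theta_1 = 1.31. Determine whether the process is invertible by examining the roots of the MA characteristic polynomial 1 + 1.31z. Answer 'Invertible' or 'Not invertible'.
\text{Not invertible}

The MA(q) characteristic polynomial is P(z) = 1 + 1.31z.
Invertibility requires all roots to lie outside the unit circle, i.e. |z| > 1 for every root.
This is linear in z: 1 + (1.31) z = 0  =>  z = -1/(1.31) = -0.763359,  |z| = 0.763359.
Moduli of all roots: 0.7634.
All moduli strictly greater than 1? No.
Verdict: Not invertible.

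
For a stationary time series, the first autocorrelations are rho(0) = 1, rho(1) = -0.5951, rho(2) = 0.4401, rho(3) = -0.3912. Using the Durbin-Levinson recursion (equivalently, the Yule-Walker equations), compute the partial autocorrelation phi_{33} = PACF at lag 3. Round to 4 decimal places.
\phi_{33} = -0.1339

The PACF at lag k is phi_{kk}, the last component of the solution
to the Yule-Walker system G_k phi = r_k where
  (G_k)_{ij} = rho(|i - j|), (r_k)_i = rho(i), i,j = 1..k.
Equivalently, Durbin-Levinson gives phi_{kk} iteratively:
  phi_{11} = rho(1)
  phi_{kk} = [rho(k) - sum_{j=1..k-1} phi_{k-1,j} rho(k-j)]
            / [1 - sum_{j=1..k-1} phi_{k-1,j} rho(j)],
  phi_{k,j} = phi_{k-1,j} - phi_{kk} phi_{k-1,k-j},  j = 1..k-1.
Step k = 1:
  phi_11 = rho(1) = -0.5951.
Step k = 2:
  phi_22 = [rho(2) - phi_11 rho(1)] / [1 - phi_11 rho(1)] = [0.4401 - (-0.5951)(-0.5951)] / [1 - (-0.5951)(-0.5951)]
         = 0.08595599 / 0.64585599 = 0.133088.
  Update: phi_21 = phi_11 - phi_22 phi_11 = -0.5951 - (0.133088)(-0.5951) = -0.515899.
Step k = 3:
  phi_33 = [rho(3) - phi_21 rho(2) - phi_22 rho(1)] / [1 - phi_21 rho(1) - phi_22 rho(2)]
    numerator   = -0.3912 - (-0.515899)(0.4401) - (0.133088)(-0.5951) = -0.08495188
    denominator = 1 - (-0.515899)(-0.5951) - (0.133088)(0.4401) = 0.63441624
  phi_33 = -0.08495188 / 0.63441624 = -0.1339.
Therefore phi_{33} = -0.1339.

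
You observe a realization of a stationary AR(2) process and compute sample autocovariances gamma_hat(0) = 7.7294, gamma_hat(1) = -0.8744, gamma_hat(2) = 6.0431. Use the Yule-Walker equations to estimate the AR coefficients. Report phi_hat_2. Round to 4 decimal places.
\hat\phi_{2} = 0.7790

The Yule-Walker equations for an AR(p) process read, in matrix form,
  Gamma_p phi = r_p,   with   (Gamma_p)_{ij} = gamma(|i - j|),
                       (r_p)_i = gamma(i),   i,j = 1..p.
Substitute the sample gammas (Toeplitz matrix and right-hand side of size 2):
  Gamma_p = [[7.7294, -0.8744], [-0.8744, 7.7294]]
  r_p     = [-0.8744, 6.0431]
Written out:
  7.7294 phi_1 - 0.8744 phi_2 = -0.8744
  -0.8744 phi_1 + 7.7294 phi_2 = 6.0431
Solve by Cramer's rule:
  det = gamma(0)^2 - gamma(1)^2 = (7.7294)^2 - (-0.8744)^2 = 59.74362436 - 0.76457536 = 58.979049
  phi_hat_1 = [gamma(1) gamma(0) - gamma(1) gamma(2)] / det = [(-0.8744)(7.7294) - (-0.8744)(6.0431)] / 58.979049 = -1.47450072 / 58.979049 = -0.025
  phi_hat_2 = [gamma(0) gamma(2) - gamma(1)^2] / det = [(7.7294)(6.0431) - (-0.8744)^2] / 58.979049 = 45.94496178 / 58.979049 = 0.779
So phi_hat = [-0.0250, 0.7790].
Therefore phi_hat_2 = 0.7790.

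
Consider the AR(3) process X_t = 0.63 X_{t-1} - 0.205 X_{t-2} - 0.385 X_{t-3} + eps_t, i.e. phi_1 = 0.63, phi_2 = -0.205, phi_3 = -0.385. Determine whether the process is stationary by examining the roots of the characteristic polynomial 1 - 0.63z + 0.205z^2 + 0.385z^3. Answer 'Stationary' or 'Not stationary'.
\text{Stationary}

The AR(p) characteristic polynomial is P(z) = 1 - 0.63z + 0.205z^2 + 0.385z^3.
Stationarity requires all roots to lie outside the unit circle, i.e. |z| > 1 for every root.
Degree 3: look for a simple real root z0 first, then factor out (1 - z/z0) and solve the remaining quadratic.
Testing z0 = -2: P(-2) = 1 + (-0.63)(-2) + (0.205)(-2)^2 + (0.385)(-2)^3
  = 1 + (1.26) + (0.82) + (-3.08) = 0.  So z_0 = -2 is a root, |z_0| = 2.
Divide out the factor (1 + 0.5 z) = (1 - z/z0) (since 1/z0 = -0.5):
  P(z) = (1 + 0.5 z)(1 + (-1.13) z + (0.77) z^2)
  [check: z-coef -1.13 - (-0.5) = -0.63; z^2-coef 0.77 - (-0.5)(-1.13) = 0.205; z^3-coef -(-0.5)(0.77) = 0.385.]
Remaining roots from the quadratic factor 1 + (-1.13) z + (0.77) z^2:
  Set 1 + (-1.13) z + (0.77) z^2 = 0, i.e. a z^2 + b z + c = 0 with a = 0.77, b = -1.13, c = 1.
  Discriminant D = b^2 - 4ac = (-1.13)^2 - 4*(0.77)*1 = 1.2769 - (3.08) = -1.8031.
  D < 0, so the roots are the complex-conjugate pair z = (-b +/- i sqrt(-D)) / (2a) = 0.7338 +/- 0.8719i.
  For a conjugate pair |z|^2 = z * conj(z) = (product of roots) = c/a = 1/(0.77) = 1.298701, so |z| = sqrt(1.298701) = 1.1396 for both roots.
Moduli of all roots: 2.0000, 1.1396, 1.1396.
All moduli strictly greater than 1? Yes.
Verdict: Stationary.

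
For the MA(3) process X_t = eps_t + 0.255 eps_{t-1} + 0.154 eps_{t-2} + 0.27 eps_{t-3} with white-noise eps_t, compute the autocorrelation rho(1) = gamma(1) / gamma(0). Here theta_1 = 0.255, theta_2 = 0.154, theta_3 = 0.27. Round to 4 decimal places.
\rho(1) = 0.2891

For an MA(q) process with theta_0 = 1, the autocovariance is
  gamma(k) = sigma^2 * sum_{i=0..q-k} theta_i * theta_{i+k},
and rho(k) = gamma(k) / gamma(0). Sigma^2 cancels.
  numerator   = (1)*(0.255) + (0.255)*(0.154) + (0.154)*(0.27) = 0.33585.
  denominator = (1)^2 + (0.255)^2 + (0.154)^2 + (0.27)^2 = 1.161641.
  rho(1) = 0.33585 / 1.161641 = 0.2891.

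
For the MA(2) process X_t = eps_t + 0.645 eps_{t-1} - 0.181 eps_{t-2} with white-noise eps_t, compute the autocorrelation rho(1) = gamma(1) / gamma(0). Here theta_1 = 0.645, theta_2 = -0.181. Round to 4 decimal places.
\rho(1) = 0.3646

For an MA(q) process with theta_0 = 1, the autocovariance is
  gamma(k) = sigma^2 * sum_{i=0..q-k} theta_i * theta_{i+k},
and rho(k) = gamma(k) / gamma(0). Sigma^2 cancels.
  numerator   = (1)*(0.645) + (0.645)*(-0.181) = 0.528255.
  denominator = (1)^2 + (0.645)^2 + (-0.181)^2 = 1.448786.
  rho(1) = 0.528255 / 1.448786 = 0.3646.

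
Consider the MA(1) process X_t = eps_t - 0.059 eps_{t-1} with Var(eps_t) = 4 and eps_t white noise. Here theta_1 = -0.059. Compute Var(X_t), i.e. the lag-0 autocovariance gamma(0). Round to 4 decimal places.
\gamma(0) = 4.0139

For an MA(q) process X_t = eps_t + sum_i theta_i eps_{t-i} with
Var(eps_t) = sigma^2, the variance is
  gamma(0) = sigma^2 * (1 + sum_i theta_i^2).
  sum_i theta_i^2 = (-0.059)^2 = 0.003481.
  gamma(0) = 4 * (1 + 0.003481) = 4 * 1.003481 = 4.013924, which rounds to 4.0139.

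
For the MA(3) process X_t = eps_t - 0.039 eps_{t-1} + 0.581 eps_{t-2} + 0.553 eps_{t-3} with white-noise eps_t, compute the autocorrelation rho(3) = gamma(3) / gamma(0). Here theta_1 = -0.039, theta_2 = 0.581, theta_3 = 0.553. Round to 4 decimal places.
\rho(3) = 0.3362

For an MA(q) process with theta_0 = 1, the autocovariance is
  gamma(k) = sigma^2 * sum_{i=0..q-k} theta_i * theta_{i+k},
and rho(k) = gamma(k) / gamma(0). Sigma^2 cancels.
  numerator   = (1)*(0.553) = 0.553.
  denominator = (1)^2 + (-0.039)^2 + (0.581)^2 + (0.553)^2 = 1.644891.
  rho(3) = 0.553 / 1.644891 = 0.3362.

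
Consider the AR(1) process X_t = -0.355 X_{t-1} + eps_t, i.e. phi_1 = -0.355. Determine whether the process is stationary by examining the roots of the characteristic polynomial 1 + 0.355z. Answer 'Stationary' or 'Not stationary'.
\text{Stationary}

The AR(p) characteristic polynomial is P(z) = 1 + 0.355z.
Stationarity requires all roots to lie outside the unit circle, i.e. |z| > 1 for every root.
This is linear in z: 1 + (0.355) z = 0  =>  z = -1/(0.355) = -2.816901,  |z| = 2.816901.
Moduli of all roots: 2.8169.
All moduli strictly greater than 1? Yes.
Verdict: Stationary.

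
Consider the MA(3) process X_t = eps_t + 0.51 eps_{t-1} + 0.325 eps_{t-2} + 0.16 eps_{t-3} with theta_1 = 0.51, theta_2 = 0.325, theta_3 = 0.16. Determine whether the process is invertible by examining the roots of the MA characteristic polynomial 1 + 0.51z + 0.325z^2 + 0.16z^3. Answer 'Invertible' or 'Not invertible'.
\text{Invertible}

The MA(q) characteristic polynomial is P(z) = 1 + 0.51z + 0.325z^2 + 0.16z^3.
Invertibility requires all roots to lie outside the unit circle, i.e. |z| > 1 for every root.
Degree 3: look for a simple real root z0 first, then factor out (1 - z/z0) and solve the remaining quadratic.
Testing z0 = -2: P(-2) = 1 + (0.51)(-2) + (0.325)(-2)^2 + (0.16)(-2)^3
  = 1 + (-1.02) + (1.3) + (-1.28) = 0.  So z_0 = -2 is a root, |z_0| = 2.
Divide out the factor (1 + 0.5 z) = (1 - z/z0) (since 1/z0 = -0.5):
  P(z) = (1 + 0.5 z)(1 + (0.01) z + (0.32) z^2)
  [check: z-coef 0.01 - (-0.5) = 0.51; z^2-coef 0.32 - (-0.5)(0.01) = 0.325; z^3-coef -(-0.5)(0.32) = 0.16.]
Remaining roots from the quadratic factor 1 + (0.01) z + (0.32) z^2:
  Set 1 + (0.01) z + (0.32) z^2 = 0, i.e. a z^2 + b z + c = 0 with a = 0.32, b = 0.01, c = 1.
  Discriminant D = b^2 - 4ac = (0.01)^2 - 4*(0.32)*1 = 0.0001 - (1.28) = -1.2799.
  D < 0, so the roots are the complex-conjugate pair z = (-b +/- i sqrt(-D)) / (2a) = -0.0156 +/- 1.7677i.
  For a conjugate pair |z|^2 = z * conj(z) = (product of roots) = c/a = 1/(0.32) = 3.125, so |z| = sqrt(3.125) = 1.7678 for both roots.
Moduli of all roots: 2.0000, 1.7678, 1.7678.
All moduli strictly greater than 1? Yes.
Verdict: Invertible.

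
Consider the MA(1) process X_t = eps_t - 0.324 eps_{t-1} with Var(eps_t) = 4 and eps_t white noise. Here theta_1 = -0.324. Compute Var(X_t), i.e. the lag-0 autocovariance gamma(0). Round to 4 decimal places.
\gamma(0) = 4.4199

For an MA(q) process X_t = eps_t + sum_i theta_i eps_{t-i} with
Var(eps_t) = sigma^2, the variance is
  gamma(0) = sigma^2 * (1 + sum_i theta_i^2).
  sum_i theta_i^2 = (-0.324)^2 = 0.104976.
  gamma(0) = 4 * (1 + 0.104976) = 4 * 1.104976 = 4.419904, which rounds to 4.4199.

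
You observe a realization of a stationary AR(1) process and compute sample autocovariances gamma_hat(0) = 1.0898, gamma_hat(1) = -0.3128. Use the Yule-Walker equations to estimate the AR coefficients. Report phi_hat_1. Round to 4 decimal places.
\hat\phi_{1} = -0.2870

The Yule-Walker equations for an AR(p) process read, in matrix form,
  Gamma_p phi = r_p,   with   (Gamma_p)_{ij} = gamma(|i - j|),
                       (r_p)_i = gamma(i),   i,j = 1..p.
Substitute the sample gammas (Toeplitz matrix and right-hand side of size 1):
  Gamma_p = [[1.0898]]
  r_p     = [-0.3128]
With p = 1 this is the single equation gamma(0) phi_1 = gamma(1):
  phi_hat_1 = gamma(1) / gamma(0) = -0.3128 / 1.0898 = -0.2870.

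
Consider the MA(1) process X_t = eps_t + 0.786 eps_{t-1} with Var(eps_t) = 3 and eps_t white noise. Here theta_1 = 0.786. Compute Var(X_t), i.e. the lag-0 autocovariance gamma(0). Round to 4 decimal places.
\gamma(0) = 4.8534

For an MA(q) process X_t = eps_t + sum_i theta_i eps_{t-i} with
Var(eps_t) = sigma^2, the variance is
  gamma(0) = sigma^2 * (1 + sum_i theta_i^2).
  sum_i theta_i^2 = (0.786)^2 = 0.617796.
  gamma(0) = 3 * (1 + 0.617796) = 3 * 1.617796 = 4.853388, which rounds to 4.8534.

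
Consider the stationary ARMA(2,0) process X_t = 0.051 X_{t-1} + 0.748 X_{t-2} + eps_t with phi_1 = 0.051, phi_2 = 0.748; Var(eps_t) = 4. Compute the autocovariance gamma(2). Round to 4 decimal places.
\gamma(2) = 7.1802

Multiply the model equation by X_{t-k} and take expectations. With theta_0 = psi_0 = 1 and psi_j the MA(infinity) weights, this gives
  gamma(k) - sum_i phi_i gamma(k-i) = c_k,
  c_k = sigma^2 * sum_{j=k..q} theta_j psi_{j-k}   (c_k = 0 for k > q),
using gamma(-m) = gamma(m).
Pure AR (q = 0): c_0 = sigma^2 = 4, c_k = 0 for k >= 1.
Equations for k = 0, 1, 2 (AR order 2, c_2 = 0):
  (E0) gamma(0) = phi_1 gamma(1) + phi_2 gamma(2) + c_0
  (E1) gamma(1) = phi_1 gamma(0) + phi_2 gamma(1) + c_1
  (E2) gamma(2) = phi_1 gamma(1) + phi_2 gamma(0)
From (E1): gamma(1) = A gamma(0) + B with
  A = phi_1 / (1 - phi_2) = 0.051 / 0.252 = 0.202381,   B = c_1 / (1 - phi_2) = 0 / 0.252 = 0.
Insert (E2) into (E0): gamma(0) (1 - phi_2^2) = phi_1 (1 + phi_2) gamma(1) + c_0.
  phi_1 (1 + phi_2) = (0.051)(1.748) = 0.089148,   1 - phi_2^2 = 0.440496.
Replace gamma(1) by A gamma(0) + B and collect gamma(0):
  gamma(0) [0.440496 - (0.089148)(0.202381)] = c_0 = 4
  gamma(0) * 0.422454 = 4
  gamma(0) = 4 / 0.422454 = 9.468483.
  gamma(1) = A gamma(0) = (0.202381)(9.468483) = 1.916241.
  gamma(2) = phi_1 gamma(1) + phi_2 gamma(0) = (0.051)(1.916241) + (0.748)(9.468483) = 7.180154.
Therefore gamma(2) = 7.1802 (to 4 decimal places).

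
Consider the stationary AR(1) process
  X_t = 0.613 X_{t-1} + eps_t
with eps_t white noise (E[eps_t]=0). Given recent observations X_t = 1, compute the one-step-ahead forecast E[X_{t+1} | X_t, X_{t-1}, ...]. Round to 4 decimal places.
E[X_{t+1} \mid \mathcal F_t] = 0.6130

For an AR(p) model X_t = c + sum_i phi_i X_{t-i} + eps_t, the
one-step-ahead conditional mean is
  E[X_{t+1} | X_t, ...] = c + sum_i phi_i X_{t+1-i}.
Substitute known values:
  E[X_{t+1} | ...] = (0.613) * (1)
                   = 0.6130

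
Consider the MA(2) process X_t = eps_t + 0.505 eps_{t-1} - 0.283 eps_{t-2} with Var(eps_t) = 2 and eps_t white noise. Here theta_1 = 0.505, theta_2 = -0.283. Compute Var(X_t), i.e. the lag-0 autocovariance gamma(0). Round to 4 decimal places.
\gamma(0) = 2.6702

For an MA(q) process X_t = eps_t + sum_i theta_i eps_{t-i} with
Var(eps_t) = sigma^2, the variance is
  gamma(0) = sigma^2 * (1 + sum_i theta_i^2).
  sum_i theta_i^2 = (0.505)^2 + (-0.283)^2 = 0.255025 + 0.080089 = 0.335114.
  gamma(0) = 2 * (1 + 0.335114) = 2 * 1.335114 = 2.670228, which rounds to 2.6702.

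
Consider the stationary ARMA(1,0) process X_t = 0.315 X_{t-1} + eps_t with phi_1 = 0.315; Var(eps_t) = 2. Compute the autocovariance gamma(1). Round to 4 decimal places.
\gamma(1) = 0.6994

Multiply the model equation by X_{t-k} and take expectations. With theta_0 = psi_0 = 1 and psi_j the MA(infinity) weights, this gives
  gamma(k) - sum_i phi_i gamma(k-i) = c_k,
  c_k = sigma^2 * sum_{j=k..q} theta_j psi_{j-k}   (c_k = 0 for k > q),
using gamma(-m) = gamma(m).
Pure AR (q = 0): c_0 = sigma^2 = 2, c_k = 0 for k >= 1.
Equations for k = 0 and k = 1 (AR order 1):
  gamma(0) = phi_1 gamma(1) + c_0
  gamma(1) = phi_1 gamma(0) + c_1
Substituting the second into the first: gamma(0) (1 - phi_1^2) = c_0 + phi_1 c_1, so
  gamma(0) = c_0 / (1 - phi_1^2) = 2 / (1 - (0.315)^2) = 2 / 0.900775 = 2.22031.
  gamma(1) = phi_1 gamma(0) = (0.315)(2.22031) = 0.699398.
Therefore gamma(1) = 0.6994 (to 4 decimal places).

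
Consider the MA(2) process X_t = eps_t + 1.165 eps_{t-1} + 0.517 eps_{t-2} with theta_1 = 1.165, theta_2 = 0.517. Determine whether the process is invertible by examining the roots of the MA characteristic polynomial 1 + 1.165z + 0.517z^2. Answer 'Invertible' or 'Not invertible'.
\text{Invertible}

The MA(q) characteristic polynomial is P(z) = 1 + 1.165z + 0.517z^2.
Invertibility requires all roots to lie outside the unit circle, i.e. |z| > 1 for every root.
Set 1 + (1.165) z + (0.517) z^2 = 0, i.e. a z^2 + b z + c = 0 with a = 0.517, b = 1.165, c = 1.
Discriminant D = b^2 - 4ac = (1.165)^2 - 4*(0.517)*1 = 1.357225 - (2.068) = -0.710775.
D < 0, so the roots are the complex-conjugate pair z = (-b +/- i sqrt(-D)) / (2a) = -1.1267 +/- 0.8154i.
For a conjugate pair |z|^2 = z * conj(z) = (product of roots) = c/a = 1/(0.517) = 1.934236, so |z| = sqrt(1.934236) = 1.3908 for both roots.
Moduli of all roots: 1.3908, 1.3908.
All moduli strictly greater than 1? Yes.
Verdict: Invertible.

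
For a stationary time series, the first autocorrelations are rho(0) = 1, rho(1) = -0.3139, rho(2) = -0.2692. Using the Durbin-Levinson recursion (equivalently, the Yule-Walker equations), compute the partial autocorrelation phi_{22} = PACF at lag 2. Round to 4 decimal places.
\phi_{22} = -0.4079

The PACF at lag k is phi_{kk}, the last component of the solution
to the Yule-Walker system G_k phi = r_k where
  (G_k)_{ij} = rho(|i - j|), (r_k)_i = rho(i), i,j = 1..k.
Equivalently, Durbin-Levinson gives phi_{kk} iteratively:
  phi_{11} = rho(1)
  phi_{kk} = [rho(k) - sum_{j=1..k-1} phi_{k-1,j} rho(k-j)]
            / [1 - sum_{j=1..k-1} phi_{k-1,j} rho(j)],
  phi_{k,j} = phi_{k-1,j} - phi_{kk} phi_{k-1,k-j},  j = 1..k-1.
Step k = 1:
  phi_11 = rho(1) = -0.3139.
Step k = 2:
  phi_22 = [rho(2) - phi_11 rho(1)] / [1 - phi_11 rho(1)] = [-0.2692 - (-0.3139)(-0.3139)] / [1 - (-0.3139)(-0.3139)]
         = -0.36773321 / 0.90146679 = -0.4079.
Therefore phi_{22} = -0.4079.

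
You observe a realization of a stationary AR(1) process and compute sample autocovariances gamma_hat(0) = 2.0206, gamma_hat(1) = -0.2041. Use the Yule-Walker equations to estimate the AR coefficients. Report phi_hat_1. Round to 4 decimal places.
\hat\phi_{1} = -0.1010

The Yule-Walker equations for an AR(p) process read, in matrix form,
  Gamma_p phi = r_p,   with   (Gamma_p)_{ij} = gamma(|i - j|),
                       (r_p)_i = gamma(i),   i,j = 1..p.
Substitute the sample gammas (Toeplitz matrix and right-hand side of size 1):
  Gamma_p = [[2.0206]]
  r_p     = [-0.2041]
With p = 1 this is the single equation gamma(0) phi_1 = gamma(1):
  phi_hat_1 = gamma(1) / gamma(0) = -0.2041 / 2.0206 = -0.1010.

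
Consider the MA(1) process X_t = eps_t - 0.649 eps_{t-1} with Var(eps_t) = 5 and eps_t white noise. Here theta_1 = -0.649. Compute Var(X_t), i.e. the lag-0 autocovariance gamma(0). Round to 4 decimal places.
\gamma(0) = 7.1060

For an MA(q) process X_t = eps_t + sum_i theta_i eps_{t-i} with
Var(eps_t) = sigma^2, the variance is
  gamma(0) = sigma^2 * (1 + sum_i theta_i^2).
  sum_i theta_i^2 = (-0.649)^2 = 0.421201.
  gamma(0) = 5 * (1 + 0.421201) = 5 * 1.421201 = 7.106005, which rounds to 7.1060.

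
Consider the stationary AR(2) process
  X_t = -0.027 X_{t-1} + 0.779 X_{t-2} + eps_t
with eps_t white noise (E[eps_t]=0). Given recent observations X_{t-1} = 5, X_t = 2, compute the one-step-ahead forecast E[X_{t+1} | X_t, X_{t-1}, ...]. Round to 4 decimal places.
E[X_{t+1} \mid \mathcal F_t] = 3.8410

For an AR(p) model X_t = c + sum_i phi_i X_{t-i} + eps_t, the
one-step-ahead conditional mean is
  E[X_{t+1} | X_t, ...] = c + sum_i phi_i X_{t+1-i}.
Substitute known values:
  E[X_{t+1} | ...] = (-0.027) * (2) + (0.779) * (5)
                   = 3.8410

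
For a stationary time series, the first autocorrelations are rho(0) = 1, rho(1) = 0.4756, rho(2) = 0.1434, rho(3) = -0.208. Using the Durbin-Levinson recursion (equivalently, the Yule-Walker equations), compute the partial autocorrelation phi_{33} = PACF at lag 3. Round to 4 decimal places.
\phi_{33} = -0.3041

The PACF at lag k is phi_{kk}, the last component of the solution
to the Yule-Walker system G_k phi = r_k where
  (G_k)_{ij} = rho(|i - j|), (r_k)_i = rho(i), i,j = 1..k.
Equivalently, Durbin-Levinson gives phi_{kk} iteratively:
  phi_{11} = rho(1)
  phi_{kk} = [rho(k) - sum_{j=1..k-1} phi_{k-1,j} rho(k-j)]
            / [1 - sum_{j=1..k-1} phi_{k-1,j} rho(j)],
  phi_{k,j} = phi_{k-1,j} - phi_{kk} phi_{k-1,k-j},  j = 1..k-1.
Step k = 1:
  phi_11 = rho(1) = 0.4756.
Step k = 2:
  phi_22 = [rho(2) - phi_11 rho(1)] / [1 - phi_11 rho(1)] = [0.1434 - (0.4756)(0.4756)] / [1 - (0.4756)(0.4756)]
         = -0.08279536 / 0.77380464 = -0.106998.
  Update: phi_21 = phi_11 - phi_22 phi_11 = 0.4756 - (-0.106998)(0.4756) = 0.526488.
Step k = 3:
  phi_33 = [rho(3) - phi_21 rho(2) - phi_22 rho(1)] / [1 - phi_21 rho(1) - phi_22 rho(2)]
    numerator   = -0.208 - (0.526488)(0.1434) - (-0.106998)(0.4756) = -0.23261027
    denominator = 1 - (0.526488)(0.4756) - (-0.106998)(0.1434) = 0.76494572
  phi_33 = -0.23261027 / 0.76494572 = -0.3041.
Therefore phi_{33} = -0.3041.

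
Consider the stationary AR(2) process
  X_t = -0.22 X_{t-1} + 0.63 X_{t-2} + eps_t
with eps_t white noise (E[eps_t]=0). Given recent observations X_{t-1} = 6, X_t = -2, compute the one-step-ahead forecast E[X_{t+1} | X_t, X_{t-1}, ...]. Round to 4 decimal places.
E[X_{t+1} \mid \mathcal F_t] = 4.2200

For an AR(p) model X_t = c + sum_i phi_i X_{t-i} + eps_t, the
one-step-ahead conditional mean is
  E[X_{t+1} | X_t, ...] = c + sum_i phi_i X_{t+1-i}.
Substitute known values:
  E[X_{t+1} | ...] = (-0.22) * (-2) + (0.63) * (6)
                   = 4.2200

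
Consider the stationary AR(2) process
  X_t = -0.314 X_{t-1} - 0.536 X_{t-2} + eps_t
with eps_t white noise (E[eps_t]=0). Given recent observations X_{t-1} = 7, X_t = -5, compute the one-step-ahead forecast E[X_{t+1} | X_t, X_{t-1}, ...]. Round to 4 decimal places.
E[X_{t+1} \mid \mathcal F_t] = -2.1820

For an AR(p) model X_t = c + sum_i phi_i X_{t-i} + eps_t, the
one-step-ahead conditional mean is
  E[X_{t+1} | X_t, ...] = c + sum_i phi_i X_{t+1-i}.
Substitute known values:
  E[X_{t+1} | ...] = (-0.314) * (-5) + (-0.536) * (7)
                   = -2.1820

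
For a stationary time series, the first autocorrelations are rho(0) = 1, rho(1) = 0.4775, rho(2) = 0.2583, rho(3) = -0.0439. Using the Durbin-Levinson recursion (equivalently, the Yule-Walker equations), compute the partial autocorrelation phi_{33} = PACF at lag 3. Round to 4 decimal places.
\phi_{33} = -0.2350

The PACF at lag k is phi_{kk}, the last component of the solution
to the Yule-Walker system G_k phi = r_k where
  (G_k)_{ij} = rho(|i - j|), (r_k)_i = rho(i), i,j = 1..k.
Equivalently, Durbin-Levinson gives phi_{kk} iteratively:
  phi_{11} = rho(1)
  phi_{kk} = [rho(k) - sum_{j=1..k-1} phi_{k-1,j} rho(k-j)]
            / [1 - sum_{j=1..k-1} phi_{k-1,j} rho(j)],
  phi_{k,j} = phi_{k-1,j} - phi_{kk} phi_{k-1,k-j},  j = 1..k-1.
Step k = 1:
  phi_11 = rho(1) = 0.4775.
Step k = 2:
  phi_22 = [rho(2) - phi_11 rho(1)] / [1 - phi_11 rho(1)] = [0.2583 - (0.4775)(0.4775)] / [1 - (0.4775)(0.4775)]
         = 0.03029375 / 0.77199375 = 0.039241.
  Update: phi_21 = phi_11 - phi_22 phi_11 = 0.4775 - (0.039241)(0.4775) = 0.458762.
Step k = 3:
  phi_33 = [rho(3) - phi_21 rho(2) - phi_22 rho(1)] / [1 - phi_21 rho(1) - phi_22 rho(2)]
    numerator   = -0.0439 - (0.458762)(0.2583) - (0.039241)(0.4775) = -0.18113589
    denominator = 1 - (0.458762)(0.4775) - (0.039241)(0.2583) = 0.770805
  phi_33 = -0.18113589 / 0.770805 = -0.235.
Therefore phi_{33} = -0.2350.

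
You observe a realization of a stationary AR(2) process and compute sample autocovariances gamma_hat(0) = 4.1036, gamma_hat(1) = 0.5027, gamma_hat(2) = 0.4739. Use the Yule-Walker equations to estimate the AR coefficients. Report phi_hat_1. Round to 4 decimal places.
\hat\phi_{1} = 0.1100

The Yule-Walker equations for an AR(p) process read, in matrix form,
  Gamma_p phi = r_p,   with   (Gamma_p)_{ij} = gamma(|i - j|),
                       (r_p)_i = gamma(i),   i,j = 1..p.
Substitute the sample gammas (Toeplitz matrix and right-hand side of size 2):
  Gamma_p = [[4.1036, 0.5027], [0.5027, 4.1036]]
  r_p     = [0.5027, 0.4739]
Written out:
  4.1036 phi_1 + 0.5027 phi_2 = 0.5027
  0.5027 phi_1 + 4.1036 phi_2 = 0.4739
Solve by Cramer's rule:
  det = gamma(0)^2 - gamma(1)^2 = (4.1036)^2 - (0.5027)^2 = 16.83953296 - 0.25270729 = 16.58682567
  phi_hat_1 = [gamma(1) gamma(0) - gamma(1) gamma(2)] / det = [(0.5027)(4.1036) - (0.5027)(0.4739)] / 16.58682567 = 1.82465019 / 16.58682567 = 0.11
  phi_hat_2 = [gamma(0) gamma(2) - gamma(1)^2] / det = [(4.1036)(0.4739) - (0.5027)^2] / 16.58682567 = 1.69198875 / 16.58682567 = 0.102
So phi_hat = [0.1100, 0.1020].
Therefore phi_hat_1 = 0.1100.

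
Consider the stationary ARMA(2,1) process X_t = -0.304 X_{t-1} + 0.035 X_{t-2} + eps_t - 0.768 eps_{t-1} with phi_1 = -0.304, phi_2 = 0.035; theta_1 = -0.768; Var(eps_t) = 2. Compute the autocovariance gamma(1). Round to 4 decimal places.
\gamma(1) = -3.0440

Multiply the model equation by X_{t-k} and take expectations. With theta_0 = psi_0 = 1 and psi_j the MA(infinity) weights, this gives
  gamma(k) - sum_i phi_i gamma(k-i) = c_k,
  c_k = sigma^2 * sum_{j=k..q} theta_j psi_{j-k}   (c_k = 0 for k > q),
using gamma(-m) = gamma(m).
psi-weights needed (psi_j = theta_j + sum_i phi_i psi_{j-i}):
  psi_1 = theta_1 + phi_1 = -0.768 + (-0.304) = -1.072
Right-hand sides:
  c_0 = sigma^2 (1 + theta_1 psi_1) = 2 * (1 + (-0.768)(-1.072)) = 2 * 1.823296 = 3.646592
  c_1 = sigma^2 theta_1 = 2 * (-0.768) = -1.536
  c_2 = 0
Equations for k = 0, 1, 2 (AR order 2, c_2 = 0):
  (E0) gamma(0) = phi_1 gamma(1) + phi_2 gamma(2) + c_0
  (E1) gamma(1) = phi_1 gamma(0) + phi_2 gamma(1) + c_1
  (E2) gamma(2) = phi_1 gamma(1) + phi_2 gamma(0)
From (E1): gamma(1) = A gamma(0) + B with
  A = phi_1 / (1 - phi_2) = -0.304 / 0.965 = -0.315026,   B = c_1 / (1 - phi_2) = -1.536 / 0.965 = -1.59171.
Insert (E2) into (E0): gamma(0) (1 - phi_2^2) = phi_1 (1 + phi_2) gamma(1) + c_0.
  phi_1 (1 + phi_2) = (-0.304)(1.035) = -0.31464,   1 - phi_2^2 = 0.998775.
Replace gamma(1) by A gamma(0) + B and collect gamma(0):
  gamma(0) [0.998775 - (-0.31464)(-0.315026)] = (-0.31464)(-1.59171) + 3.646592
  gamma(0) * 0.899655 = 4.147408
  gamma(0) = 4.147408 / 0.899655 = 4.609997.
  gamma(1) = A gamma(0) + B = (-0.315026)(4.609997) + (-1.59171) = -3.043978.
Therefore gamma(1) = -3.0440 (to 4 decimal places).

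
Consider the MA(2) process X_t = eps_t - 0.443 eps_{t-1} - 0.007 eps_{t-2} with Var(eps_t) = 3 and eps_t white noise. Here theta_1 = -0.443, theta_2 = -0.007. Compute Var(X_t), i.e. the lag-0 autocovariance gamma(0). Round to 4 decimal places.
\gamma(0) = 3.5889

For an MA(q) process X_t = eps_t + sum_i theta_i eps_{t-i} with
Var(eps_t) = sigma^2, the variance is
  gamma(0) = sigma^2 * (1 + sum_i theta_i^2).
  sum_i theta_i^2 = (-0.443)^2 + (-0.007)^2 = 0.196249 + 0.000049 = 0.196298.
  gamma(0) = 3 * (1 + 0.196298) = 3 * 1.196298 = 3.588894, which rounds to 3.5889.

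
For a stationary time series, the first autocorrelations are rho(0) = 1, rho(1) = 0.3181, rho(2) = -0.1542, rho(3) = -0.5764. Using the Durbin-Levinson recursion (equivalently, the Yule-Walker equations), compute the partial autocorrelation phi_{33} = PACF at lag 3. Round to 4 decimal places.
\phi_{33} = -0.5120

The PACF at lag k is phi_{kk}, the last component of the solution
to the Yule-Walker system G_k phi = r_k where
  (G_k)_{ij} = rho(|i - j|), (r_k)_i = rho(i), i,j = 1..k.
Equivalently, Durbin-Levinson gives phi_{kk} iteratively:
  phi_{11} = rho(1)
  phi_{kk} = [rho(k) - sum_{j=1..k-1} phi_{k-1,j} rho(k-j)]
            / [1 - sum_{j=1..k-1} phi_{k-1,j} rho(j)],
  phi_{k,j} = phi_{k-1,j} - phi_{kk} phi_{k-1,k-j},  j = 1..k-1.
Step k = 1:
  phi_11 = rho(1) = 0.3181.
Step k = 2:
  phi_22 = [rho(2) - phi_11 rho(1)] / [1 - phi_11 rho(1)] = [-0.1542 - (0.3181)(0.3181)] / [1 - (0.3181)(0.3181)]
         = -0.25538761 / 0.89881239 = -0.284139.
  Update: phi_21 = phi_11 - phi_22 phi_11 = 0.3181 - (-0.284139)(0.3181) = 0.408485.
Step k = 3:
  phi_33 = [rho(3) - phi_21 rho(2) - phi_22 rho(1)] / [1 - phi_21 rho(1) - phi_22 rho(2)]
    numerator   = -0.5764 - (0.408485)(-0.1542) - (-0.284139)(0.3181) = -0.42302707
    denominator = 1 - (0.408485)(0.3181) - (-0.284139)(-0.1542) = 0.82624682
  phi_33 = -0.42302707 / 0.82624682 = -0.512.
Therefore phi_{33} = -0.5120.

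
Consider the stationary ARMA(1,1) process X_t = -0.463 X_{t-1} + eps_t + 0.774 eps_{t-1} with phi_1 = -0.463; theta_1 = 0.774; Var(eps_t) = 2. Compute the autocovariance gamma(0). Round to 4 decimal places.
\gamma(0) = 2.2462

Multiply the model equation by X_{t-k} and take expectations. With theta_0 = psi_0 = 1 and psi_j the MA(infinity) weights, this gives
  gamma(k) - sum_i phi_i gamma(k-i) = c_k,
  c_k = sigma^2 * sum_{j=k..q} theta_j psi_{j-k}   (c_k = 0 for k > q),
using gamma(-m) = gamma(m).
psi-weights needed (psi_j = theta_j + sum_i phi_i psi_{j-i}):
  psi_1 = theta_1 + phi_1 = 0.774 + (-0.463) = 0.311
Right-hand sides:
  c_0 = sigma^2 (1 + theta_1 psi_1) = 2 * (1 + (0.774)(0.311)) = 2 * 1.240714 = 2.481428
  c_1 = sigma^2 theta_1 = 2 * (0.774) = 1.548
  c_2 = 0
Equations for k = 0 and k = 1 (AR order 1):
  gamma(0) = phi_1 gamma(1) + c_0
  gamma(1) = phi_1 gamma(0) + c_1
Substituting the second into the first: gamma(0) (1 - phi_1^2) = c_0 + phi_1 c_1, so
  gamma(0) = (c_0 + phi_1 c_1) / (1 - phi_1^2) = (2.481428 + (-0.463)(1.548)) / (1 - (-0.463)^2) = 1.764704 / 0.785631 = 2.246225.
Therefore gamma(0) = 2.2462 (to 4 decimal places).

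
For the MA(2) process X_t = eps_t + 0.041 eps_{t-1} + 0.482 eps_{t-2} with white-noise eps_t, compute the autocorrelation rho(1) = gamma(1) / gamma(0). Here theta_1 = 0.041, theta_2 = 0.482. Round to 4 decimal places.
\rho(1) = 0.0492

For an MA(q) process with theta_0 = 1, the autocovariance is
  gamma(k) = sigma^2 * sum_{i=0..q-k} theta_i * theta_{i+k},
and rho(k) = gamma(k) / gamma(0). Sigma^2 cancels.
  numerator   = (1)*(0.041) + (0.041)*(0.482) = 0.060762.
  denominator = (1)^2 + (0.041)^2 + (0.482)^2 = 1.234005.
  rho(1) = 0.060762 / 1.234005 = 0.0492.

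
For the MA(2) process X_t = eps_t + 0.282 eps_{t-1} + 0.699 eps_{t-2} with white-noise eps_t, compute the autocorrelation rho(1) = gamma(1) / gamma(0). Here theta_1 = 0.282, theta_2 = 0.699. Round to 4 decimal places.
\rho(1) = 0.3055

For an MA(q) process with theta_0 = 1, the autocovariance is
  gamma(k) = sigma^2 * sum_{i=0..q-k} theta_i * theta_{i+k},
and rho(k) = gamma(k) / gamma(0). Sigma^2 cancels.
  numerator   = (1)*(0.282) + (0.282)*(0.699) = 0.479118.
  denominator = (1)^2 + (0.282)^2 + (0.699)^2 = 1.568125.
  rho(1) = 0.479118 / 1.568125 = 0.3055.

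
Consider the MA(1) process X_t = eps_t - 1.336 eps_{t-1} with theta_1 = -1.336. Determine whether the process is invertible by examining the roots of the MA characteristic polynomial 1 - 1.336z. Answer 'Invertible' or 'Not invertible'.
\text{Not invertible}

The MA(q) characteristic polynomial is P(z) = 1 - 1.336z.
Invertibility requires all roots to lie outside the unit circle, i.e. |z| > 1 for every root.
This is linear in z: 1 + (-1.336) z = 0  =>  z = -1/(-1.336) = 0.748503,  |z| = 0.748503.
Moduli of all roots: 0.7485.
All moduli strictly greater than 1? No.
Verdict: Not invertible.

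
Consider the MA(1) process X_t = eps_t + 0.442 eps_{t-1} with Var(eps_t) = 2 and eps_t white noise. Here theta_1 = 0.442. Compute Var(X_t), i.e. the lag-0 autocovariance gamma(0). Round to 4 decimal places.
\gamma(0) = 2.3907

For an MA(q) process X_t = eps_t + sum_i theta_i eps_{t-i} with
Var(eps_t) = sigma^2, the variance is
  gamma(0) = sigma^2 * (1 + sum_i theta_i^2).
  sum_i theta_i^2 = (0.442)^2 = 0.195364.
  gamma(0) = 2 * (1 + 0.195364) = 2 * 1.195364 = 2.390728, which rounds to 2.3907.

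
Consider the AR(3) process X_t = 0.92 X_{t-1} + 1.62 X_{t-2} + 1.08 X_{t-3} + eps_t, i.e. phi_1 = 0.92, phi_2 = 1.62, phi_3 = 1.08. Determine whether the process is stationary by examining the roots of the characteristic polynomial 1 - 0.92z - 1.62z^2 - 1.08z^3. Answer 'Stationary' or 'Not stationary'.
\text{Not stationary}

The AR(p) characteristic polynomial is P(z) = 1 - 0.92z - 1.62z^2 - 1.08z^3.
Stationarity requires all roots to lie outside the unit circle, i.e. |z| > 1 for every root.
Degree 3: look for a simple real root z0 first, then factor out (1 - z/z0) and solve the remaining quadratic.
Testing z0 = 0.5: P(0.5) = 1 + (-0.92)(0.5) + (-1.62)(0.5)^2 + (-1.08)(0.5)^3
  = 1 + (-0.46) + (-0.405) + (-0.135) = 0.  So z_0 = 0.5 is a root, |z_0| = 0.5.
Divide out the factor (1 - 2 z) = (1 - z/z0) (since 1/z0 = 2):
  P(z) = (1 - 2 z)(1 + (1.08) z + (0.54) z^2)
  [check: z-coef 1.08 - (2) = -0.92; z^2-coef 0.54 - (2)(1.08) = -1.62; z^3-coef -(2)(0.54) = -1.08.]
Remaining roots from the quadratic factor 1 + (1.08) z + (0.54) z^2:
  Set 1 + (1.08) z + (0.54) z^2 = 0, i.e. a z^2 + b z + c = 0 with a = 0.54, b = 1.08, c = 1.
  Discriminant D = b^2 - 4ac = (1.08)^2 - 4*(0.54)*1 = 1.1664 - (2.16) = -0.9936.
  D < 0, so the roots are the complex-conjugate pair z = (-b +/- i sqrt(-D)) / (2a) = -1 +/- 0.923i.
  For a conjugate pair |z|^2 = z * conj(z) = (product of roots) = c/a = 1/(0.54) = 1.851852, so |z| = sqrt(1.851852) = 1.3608 for both roots.
Moduli of all roots: 0.5000, 1.3608, 1.3608.
All moduli strictly greater than 1? No.
Verdict: Not stationary.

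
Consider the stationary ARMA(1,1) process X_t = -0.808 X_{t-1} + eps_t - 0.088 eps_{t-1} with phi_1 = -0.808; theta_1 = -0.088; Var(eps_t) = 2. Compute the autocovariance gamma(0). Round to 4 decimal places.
\gamma(0) = 6.6254

Multiply the model equation by X_{t-k} and take expectations. With theta_0 = psi_0 = 1 and psi_j the MA(infinity) weights, this gives
  gamma(k) - sum_i phi_i gamma(k-i) = c_k,
  c_k = sigma^2 * sum_{j=k..q} theta_j psi_{j-k}   (c_k = 0 for k > q),
using gamma(-m) = gamma(m).
psi-weights needed (psi_j = theta_j + sum_i phi_i psi_{j-i}):
  psi_1 = theta_1 + phi_1 = -0.088 + (-0.808) = -0.896
Right-hand sides:
  c_0 = sigma^2 (1 + theta_1 psi_1) = 2 * (1 + (-0.088)(-0.896)) = 2 * 1.078848 = 2.157696
  c_1 = sigma^2 theta_1 = 2 * (-0.088) = -0.176
  c_2 = 0
Equations for k = 0 and k = 1 (AR order 1):
  gamma(0) = phi_1 gamma(1) + c_0
  gamma(1) = phi_1 gamma(0) + c_1
Substituting the second into the first: gamma(0) (1 - phi_1^2) = c_0 + phi_1 c_1, so
  gamma(0) = (c_0 + phi_1 c_1) / (1 - phi_1^2) = (2.157696 + (-0.808)(-0.176)) / (1 - (-0.808)^2) = 2.299904 / 0.347136 = 6.625369.
Therefore gamma(0) = 6.6254 (to 4 decimal places).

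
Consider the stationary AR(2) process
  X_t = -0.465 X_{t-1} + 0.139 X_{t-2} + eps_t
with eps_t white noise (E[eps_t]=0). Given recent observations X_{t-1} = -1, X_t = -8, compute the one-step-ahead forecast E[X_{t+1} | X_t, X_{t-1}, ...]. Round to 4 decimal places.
E[X_{t+1} \mid \mathcal F_t] = 3.5810

For an AR(p) model X_t = c + sum_i phi_i X_{t-i} + eps_t, the
one-step-ahead conditional mean is
  E[X_{t+1} | X_t, ...] = c + sum_i phi_i X_{t+1-i}.
Substitute known values:
  E[X_{t+1} | ...] = (-0.465) * (-8) + (0.139) * (-1)
                   = 3.5810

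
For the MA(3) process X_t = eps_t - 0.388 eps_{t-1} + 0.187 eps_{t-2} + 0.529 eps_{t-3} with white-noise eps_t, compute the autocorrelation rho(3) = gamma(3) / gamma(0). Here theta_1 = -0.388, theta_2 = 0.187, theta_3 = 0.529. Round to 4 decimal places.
\rho(3) = 0.3610

For an MA(q) process with theta_0 = 1, the autocovariance is
  gamma(k) = sigma^2 * sum_{i=0..q-k} theta_i * theta_{i+k},
and rho(k) = gamma(k) / gamma(0). Sigma^2 cancels.
  numerator   = (1)*(0.529) = 0.529.
  denominator = (1)^2 + (-0.388)^2 + (0.187)^2 + (0.529)^2 = 1.465354.
  rho(3) = 0.529 / 1.465354 = 0.3610.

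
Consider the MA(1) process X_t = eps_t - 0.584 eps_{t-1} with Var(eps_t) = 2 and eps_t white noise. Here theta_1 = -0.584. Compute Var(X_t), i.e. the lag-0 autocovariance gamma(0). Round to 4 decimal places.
\gamma(0) = 2.6821

For an MA(q) process X_t = eps_t + sum_i theta_i eps_{t-i} with
Var(eps_t) = sigma^2, the variance is
  gamma(0) = sigma^2 * (1 + sum_i theta_i^2).
  sum_i theta_i^2 = (-0.584)^2 = 0.341056.
  gamma(0) = 2 * (1 + 0.341056) = 2 * 1.341056 = 2.682112, which rounds to 2.6821.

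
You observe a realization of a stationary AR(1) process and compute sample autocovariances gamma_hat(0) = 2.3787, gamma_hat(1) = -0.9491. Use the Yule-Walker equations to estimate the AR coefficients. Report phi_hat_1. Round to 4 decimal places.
\hat\phi_{1} = -0.3990

The Yule-Walker equations for an AR(p) process read, in matrix form,
  Gamma_p phi = r_p,   with   (Gamma_p)_{ij} = gamma(|i - j|),
                       (r_p)_i = gamma(i),   i,j = 1..p.
Substitute the sample gammas (Toeplitz matrix and right-hand side of size 1):
  Gamma_p = [[2.3787]]
  r_p     = [-0.9491]
With p = 1 this is the single equation gamma(0) phi_1 = gamma(1):
  phi_hat_1 = gamma(1) / gamma(0) = -0.9491 / 2.3787 = -0.3990.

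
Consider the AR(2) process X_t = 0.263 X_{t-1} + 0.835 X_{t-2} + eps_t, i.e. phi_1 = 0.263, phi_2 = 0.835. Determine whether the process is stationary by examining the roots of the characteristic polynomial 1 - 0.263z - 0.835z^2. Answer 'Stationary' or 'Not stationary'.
\text{Not stationary}

The AR(p) characteristic polynomial is P(z) = 1 - 0.263z - 0.835z^2.
Stationarity requires all roots to lie outside the unit circle, i.e. |z| > 1 for every root.
Set 1 + (-0.263) z + (-0.835) z^2 = 0, i.e. a z^2 + b z + c = 0 with a = -0.835, b = -0.263, c = 1.
Discriminant D = b^2 - 4ac = (-0.263)^2 - 4*(-0.835)*1 = 0.069169 - (-3.34) = 3.409169.
D >= 0, so the roots are real: z = (-b +/- sqrt(D)) / (2a) = (0.263 +/- 1.846394) / (-1.67).
  z_1 = (0.263 + 1.846394) / (-1.67) = -1.2631,   |z_1| = 1.2631.
  z_2 = (0.263 - 1.846394) / (-1.67) = 0.9481,   |z_2| = 0.9481.
Moduli of all roots: 1.2631, 0.9481.
All moduli strictly greater than 1? No.
Verdict: Not stationary.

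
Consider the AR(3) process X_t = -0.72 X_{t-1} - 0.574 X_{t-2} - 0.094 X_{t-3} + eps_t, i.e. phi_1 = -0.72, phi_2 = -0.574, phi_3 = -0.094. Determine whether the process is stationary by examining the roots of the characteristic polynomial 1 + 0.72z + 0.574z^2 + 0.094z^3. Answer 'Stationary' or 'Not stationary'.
\text{Stationary}

The AR(p) characteristic polynomial is P(z) = 1 + 0.72z + 0.574z^2 + 0.094z^3.
Stationarity requires all roots to lie outside the unit circle, i.e. |z| > 1 for every root.
Degree 3: look for a simple real root z0 first, then factor out (1 - z/z0) and solve the remaining quadratic.
Testing z0 = -5: P(-5) = 1 + (0.72)(-5) + (0.574)(-5)^2 + (0.094)(-5)^3
  = 1 + (-3.6) + (14.35) + (-11.75) = 0.  So z_0 = -5 is a root, |z_0| = 5.
Divide out the factor (1 + 0.2 z) = (1 - z/z0) (since 1/z0 = -0.2):
  P(z) = (1 + 0.2 z)(1 + (0.52) z + (0.47) z^2)
  [check: z-coef 0.52 - (-0.2) = 0.72; z^2-coef 0.47 - (-0.2)(0.52) = 0.574; z^3-coef -(-0.2)(0.47) = 0.094.]
Remaining roots from the quadratic factor 1 + (0.52) z + (0.47) z^2:
  Set 1 + (0.52) z + (0.47) z^2 = 0, i.e. a z^2 + b z + c = 0 with a = 0.47, b = 0.52, c = 1.
  Discriminant D = b^2 - 4ac = (0.52)^2 - 4*(0.47)*1 = 0.2704 - (1.88) = -1.6096.
  D < 0, so the roots are the complex-conjugate pair z = (-b +/- i sqrt(-D)) / (2a) = -0.5532 +/- 1.3497i.
  For a conjugate pair |z|^2 = z * conj(z) = (product of roots) = c/a = 1/(0.47) = 2.12766, so |z| = sqrt(2.12766) = 1.4586 for both roots.
Moduli of all roots: 5.0000, 1.4586, 1.4586.
All moduli strictly greater than 1? Yes.
Verdict: Stationary.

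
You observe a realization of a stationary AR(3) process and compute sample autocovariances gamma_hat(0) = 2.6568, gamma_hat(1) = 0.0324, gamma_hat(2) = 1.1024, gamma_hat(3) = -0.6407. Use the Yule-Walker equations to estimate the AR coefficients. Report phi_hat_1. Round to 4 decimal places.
\hat\phi_{1} = 0.1320

The Yule-Walker equations for an AR(p) process read, in matrix form,
  Gamma_p phi = r_p,   with   (Gamma_p)_{ij} = gamma(|i - j|),
                       (r_p)_i = gamma(i),   i,j = 1..p.
Substitute the sample gammas (Toeplitz matrix and right-hand side of size 3):
  Gamma_p = [[2.6568, 0.0324, 1.1024], [0.0324, 2.6568, 0.0324], [1.1024, 0.0324, 2.6568]]
  r_p     = [0.0324, 1.1024, -0.6407]
Written out (R1..R3):
  (R1) 2.6568 phi_1 + 0.0324 phi_2 + 1.1024 phi_3 = 0.0324
  (R2) 0.0324 phi_1 + 2.6568 phi_2 + 0.0324 phi_3 = 1.1024
  (R3) 1.1024 phi_1 + 0.0324 phi_2 + 2.6568 phi_3 = -0.6407
Gaussian elimination:
  R2 <- R2 - (0.0324/2.6568) R1 = R2 - (0.012195) R1:  2.656405 phi_2 + 0.018956 phi_3 = 1.102005
  R3 <- R3 - (1.1024/2.6568) R1 = R3 - (0.414935) R1:  0.018956 phi_2 + 2.199375 phi_3 = -0.654144
  R3 <- R3 - (0.018956/2.656405) R2 = R3 - (0.007136) R2:  2.19924 phi_3 = -0.662008
Back-substitution:
  phi_hat_3 = -0.662008 / 2.19924 = -0.301017
  phi_hat_2 = (1.102005 - (0.018956)(-0.301017)) / 2.656405 = 0.416996
  phi_hat_1 = (0.0324 - (0.0324)(0.416996) - (1.1024)(-0.301017)) / 2.6568 = 0.132012
So phi_hat = [0.1320, 0.4170, -0.3010].
Therefore phi_hat_1 = 0.1320.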